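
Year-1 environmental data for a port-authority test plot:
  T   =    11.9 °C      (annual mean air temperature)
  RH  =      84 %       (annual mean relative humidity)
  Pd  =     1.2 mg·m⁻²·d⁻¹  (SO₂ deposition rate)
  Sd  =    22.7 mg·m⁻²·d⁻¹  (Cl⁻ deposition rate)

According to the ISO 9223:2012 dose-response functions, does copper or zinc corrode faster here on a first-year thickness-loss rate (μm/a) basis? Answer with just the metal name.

copper

copper: T>10 °C ⇒ hinge -0.080·(11.9−10) = -0.1520
  sulphur-dioxide contribution → 0.678 μm/a
  chloride contribution → 0.8778 μm/a
  ⇒ r_corr(copper) = 1.556 μm/a
zinc: f(T) = -0.071·(T−10) [T>10 °C] = -0.1349
  sulphur-dioxide contribution → 0.582 μm/a
  chloride contribution → 0.5586 μm/a
  ⇒ r_corr(zinc) = 1.141 μm/a
Ordering by μm/a: copper (1.56) > zinc (1.14)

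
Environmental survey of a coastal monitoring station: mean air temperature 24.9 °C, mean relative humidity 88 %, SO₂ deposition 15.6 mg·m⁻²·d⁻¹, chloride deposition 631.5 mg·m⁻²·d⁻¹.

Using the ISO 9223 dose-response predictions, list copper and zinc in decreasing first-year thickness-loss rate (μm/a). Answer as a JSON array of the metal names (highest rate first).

copper: temperature factor f = -0.080·(14.9) = -1.1920
  SO₂ term: 0.0053·15.6^0.26·exp(0.059·88-1.1920) = 0.5911
  Cl⁻ term: 0.01025·631.5^0.27·exp(0.036·88+0.049·24.9) = 4.705
  r_corr = 0.5911 + 4.705 = 5.296 μm/a
zinc: T>10 °C ⇒ hinge -0.071·(24.9−10) = -1.0579
  SO₂ term: 0.0129·15.6^0.44·exp(0.046·88-1.0579) = 0.8593
  Sd branch = 0.0175·Sd^0.57·e^(0.008·RH+0.085·T) = 11.59 μm/a
  sum: 0.8593 + 11.59 → r_corr = 12.45 μm/a
Ordering by μm/a: zinc (12.5) > copper (5.3)

["zinc", "copper"]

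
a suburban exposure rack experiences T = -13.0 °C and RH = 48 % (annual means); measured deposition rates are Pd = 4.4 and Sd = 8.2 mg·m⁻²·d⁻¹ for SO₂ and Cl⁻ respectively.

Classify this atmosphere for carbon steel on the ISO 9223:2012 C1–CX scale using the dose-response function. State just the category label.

carbon steel: T≤10 °C ⇒ hinge +0.150·(-13.0−10) = -3.4500
  Pd branch = 1.77·Pd^0.52·e^(0.02·RH+f) = 0.3171 μm/a
  Sd branch = 0.102·Sd^0.62·e^(0.033·RH+0.04·T) = 1.09 μm/a
  r_corr = 0.3171 + 1.09 = 1.407 μm/a
Category bounds: 1.3…25 μm/a bracket r_corr ⇒ C2

C2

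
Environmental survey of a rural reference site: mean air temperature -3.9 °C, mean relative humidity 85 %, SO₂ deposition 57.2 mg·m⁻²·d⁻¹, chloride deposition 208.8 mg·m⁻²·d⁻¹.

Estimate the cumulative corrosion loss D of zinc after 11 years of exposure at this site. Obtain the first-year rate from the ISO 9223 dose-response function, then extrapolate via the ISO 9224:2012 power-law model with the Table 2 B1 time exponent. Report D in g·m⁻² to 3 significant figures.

zinc: temperature factor f = +0.038·(-13.9) = -0.5282
  Pd branch = 0.0129·Pd^0.44·e^(0.046·RH+f) = 2.252 μm/a
  Sd branch = 0.0175·Sd^0.57·e^(0.008·RH+0.085·T) = 0.5208 μm/a
  sum: 2.252 + 0.5208 → r_corr = 2.773 μm/a
Power-law: D(11) = r_corr · 11^0.813
  D(11) = 2.773 × 11^0.813 = 2.773 × 7.025 = 19.48 μm
  Mass loss = 19.48 μm × 7.14 g/cm³ = 139.1 g·m⁻²

D(11) = 139 g·m⁻²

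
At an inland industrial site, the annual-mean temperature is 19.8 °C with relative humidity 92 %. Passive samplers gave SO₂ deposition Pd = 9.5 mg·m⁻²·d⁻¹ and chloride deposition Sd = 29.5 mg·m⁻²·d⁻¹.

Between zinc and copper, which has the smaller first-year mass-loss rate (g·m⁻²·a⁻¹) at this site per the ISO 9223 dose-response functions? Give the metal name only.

zinc: temperature factor f = -0.071·(9.8) = -0.6958
  SO₂ term: 0.0129·9.5^0.44·exp(0.046·92-0.6958) = 1.193
  Cl⁻ term: 0.0175·29.5^0.57·exp(0.008·92+0.085·19.8) = 1.353
  r_corr = 1.193 + 1.353 = 2.546 μm/a
  mass loss = 2.546 μm/a × 7.14 g/cm³ = 18.18 g·m⁻²·a⁻¹
copper: f(T) = -0.080·(T−10) [T>10 °C] = -0.7840
  Pd branch = 0.0053·Pd^0.26·e^(0.059·RH+f) = 0.9893 μm/a
  Sd branch = 0.01025·Sd^0.27·e^(0.036·RH+0.049·T) = 1.851 μm/a
  r_corr = 0.9893 + 1.851 = 2.84 μm/a
  mass loss = 2.84 μm/a × 8.96 g/cm³ = 25.45 g·m⁻²·a⁻¹
Ordering by g·m⁻²·a⁻¹: copper (25.4) > zinc (18.2)

zinc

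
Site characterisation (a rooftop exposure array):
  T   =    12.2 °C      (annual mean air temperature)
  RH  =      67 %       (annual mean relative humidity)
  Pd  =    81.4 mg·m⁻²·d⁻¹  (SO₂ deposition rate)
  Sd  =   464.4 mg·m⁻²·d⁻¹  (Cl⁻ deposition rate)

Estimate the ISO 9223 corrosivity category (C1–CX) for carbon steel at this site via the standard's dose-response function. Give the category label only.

carbon steel: f(T) = -0.054·(T−10) [T>10 °C] = -0.1188
  Pd branch = 1.77·Pd^0.52·e^(0.02·RH+f) = 59.14 μm/a
  Sd branch = 0.102·Sd^0.62·e^(0.033·RH+0.04·T) = 68.27 μm/a
  r_corr = 59.14 + 68.27 = 127.4 μm/a
Category bounds: 80…200 μm/a bracket r_corr ⇒ C5

C5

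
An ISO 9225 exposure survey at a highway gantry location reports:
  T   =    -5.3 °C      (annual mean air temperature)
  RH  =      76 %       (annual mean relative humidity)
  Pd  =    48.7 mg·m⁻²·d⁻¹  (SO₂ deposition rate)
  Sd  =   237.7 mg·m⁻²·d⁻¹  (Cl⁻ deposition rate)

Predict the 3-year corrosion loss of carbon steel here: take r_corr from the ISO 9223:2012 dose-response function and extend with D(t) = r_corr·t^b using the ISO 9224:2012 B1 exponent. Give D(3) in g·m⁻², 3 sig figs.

carbon steel: temperature factor f = +0.150·(-15.3) = -2.2950
  Pd branch = 1.77·Pd^0.52·e^(0.02·RH+f) = 6.15 μm/a
  Sd branch = 0.102·Sd^0.62·e^(0.033·RH+0.04·T) = 30.12 μm/a
  r_corr = 6.15 + 30.12 = 36.27 μm/a
Power-law: D(3) = r_corr · 3^0.523
  D(3) = 36.27 × 3^0.523 = 36.27 × 1.776 = 64.43 μm
  Mass loss = 64.43 μm × 7.85 g/cm³ = 505.8 g·m⁻²

D(3) = 506 g·m⁻²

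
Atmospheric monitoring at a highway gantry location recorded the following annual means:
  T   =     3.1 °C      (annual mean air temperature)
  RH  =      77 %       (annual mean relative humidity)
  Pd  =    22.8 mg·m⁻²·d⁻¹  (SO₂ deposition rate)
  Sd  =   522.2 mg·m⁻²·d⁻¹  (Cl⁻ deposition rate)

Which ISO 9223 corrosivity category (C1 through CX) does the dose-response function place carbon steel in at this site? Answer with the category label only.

carbon steel: T≤10 °C ⇒ hinge +0.150·(3.1−10) = -1.0350
  Pd branch = 1.77·Pd^0.52·e^(0.02·RH+f) = 14.91 μm/a
  Cl⁻ term: 0.102·522.2^0.62·exp(0.033·77+0.04·3.1) = 70.97
  r_corr = 14.91 + 70.97 = 85.87 μm/a
ISO 9223 Table 2 (carbon steel): 80 < 85.9 ≤ 200 μm/a ⇒ C5

C5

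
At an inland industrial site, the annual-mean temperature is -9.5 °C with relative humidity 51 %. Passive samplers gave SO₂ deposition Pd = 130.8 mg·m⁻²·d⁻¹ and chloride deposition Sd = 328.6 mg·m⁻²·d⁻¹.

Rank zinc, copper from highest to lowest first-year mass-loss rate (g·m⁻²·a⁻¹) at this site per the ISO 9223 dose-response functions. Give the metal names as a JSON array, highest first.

zinc: T≤10 °C ⇒ hinge +0.038·(-9.5−10) = -0.7410
  Pd branch = 0.0129·Pd^0.44·e^(0.046·RH+f) = 0.5482 μm/a
  Sd branch = 0.0175·Sd^0.57·e^(0.008·RH+0.085·T) = 0.3192 μm/a
  r_corr = 0.5482 + 0.3192 = 0.8674 μm/a
  mass loss = 0.8674 μm/a × 7.14 g/cm³ = 6.193 g·m⁻²·a⁻¹
copper: temperature factor f = +0.126·(-19.5) = -2.4570
  SO₂ term: 0.0053·130.8^0.26·exp(0.059·51-2.4570) = 0.03268
  Cl⁻ term: 0.01025·328.6^0.27·exp(0.036·51+0.049·-9.5) = 0.1929
  r_corr = 0.03268 + 0.1929 = 0.2256 μm/a
  mass loss = 0.2256 μm/a × 8.96 g/cm³ = 2.022 g·m⁻²·a⁻¹
Ordering by g·m⁻²·a⁻¹: zinc (6.19) > copper (2.02)

["zinc", "copper"]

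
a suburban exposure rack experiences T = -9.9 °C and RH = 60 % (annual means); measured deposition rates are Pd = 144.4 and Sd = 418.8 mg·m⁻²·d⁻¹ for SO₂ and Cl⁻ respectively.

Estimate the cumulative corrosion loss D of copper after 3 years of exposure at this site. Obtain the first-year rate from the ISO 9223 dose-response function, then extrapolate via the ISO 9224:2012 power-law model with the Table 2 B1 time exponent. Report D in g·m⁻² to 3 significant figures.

D(3) = 6.22 g·m⁻²

copper: temperature factor f = +0.126·(-19.9) = -2.5074
  Pd branch = 0.0053·Pd^0.26·e^(0.059·RH+f) = 0.05423 μm/a
  Cl⁻ term: 0.01025·418.8^0.27·exp(0.036·60+0.049·-9.9) = 0.2793
  sum: 0.05423 + 0.2793 → r_corr = 0.3335 μm/a
Power-law: D(3) = r_corr · 3^0.667
  D(3) = 0.3335 × 3^0.667 = 0.3335 × 2.081 = 0.694 μm
  Mass loss = 0.694 μm × 8.96 g/cm³ = 6.218 g·m⁻²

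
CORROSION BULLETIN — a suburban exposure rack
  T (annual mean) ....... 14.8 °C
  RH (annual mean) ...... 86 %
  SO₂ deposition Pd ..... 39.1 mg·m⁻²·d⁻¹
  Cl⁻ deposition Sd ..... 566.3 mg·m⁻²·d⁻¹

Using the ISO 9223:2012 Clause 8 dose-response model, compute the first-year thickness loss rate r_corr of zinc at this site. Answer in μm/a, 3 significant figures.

r_corr = 6.95 μm/a

zinc: f(T) = -0.071·(T−10) [T>10 °C] = -0.3408
  Pd branch = 0.0129·Pd^0.44·e^(0.046·RH+f) = 2.406 μm/a
  Cl⁻ term: 0.0175·566.3^0.57·exp(0.008·86+0.085·14.8) = 4.544
  sum: 2.406 + 4.544 → r_corr = 6.949 μm/a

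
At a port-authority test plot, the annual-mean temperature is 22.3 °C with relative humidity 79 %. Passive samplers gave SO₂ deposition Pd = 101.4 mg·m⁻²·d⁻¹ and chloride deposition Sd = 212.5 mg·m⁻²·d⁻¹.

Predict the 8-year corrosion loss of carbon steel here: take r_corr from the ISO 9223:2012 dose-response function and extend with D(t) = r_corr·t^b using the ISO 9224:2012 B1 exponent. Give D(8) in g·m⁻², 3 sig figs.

carbon steel: f(T) = -0.054·(T−10) [T>10 °C] = -0.6642
  SO₂ term: 1.77·101.4^0.52·exp(0.02·79-0.6642) = 48.85
  Sd branch = 0.102·Sd^0.62·e^(0.033·RH+0.04·T) = 93.57 μm/a
  r_corr = 48.85 + 93.57 = 142.4 μm/a
Power-law: D(8) = r_corr · 8^0.523
  D(8) = 142.4 × 8^0.523 = 142.4 × 2.967 = 422.6 μm
  Mass loss = 422.6 μm × 7.85 g/cm³ = 3317 g·m⁻²

D(8) = 3.32e+03 g·m⁻²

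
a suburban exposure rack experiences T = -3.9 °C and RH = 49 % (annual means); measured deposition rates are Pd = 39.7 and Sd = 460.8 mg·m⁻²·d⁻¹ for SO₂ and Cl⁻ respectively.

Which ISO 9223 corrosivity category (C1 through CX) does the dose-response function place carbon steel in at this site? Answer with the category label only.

carbon steel: T≤10 °C ⇒ hinge +0.150·(-3.9−10) = -2.0850
  Pd branch = 1.77·Pd^0.52·e^(0.02·RH+f) = 3.976 μm/a
  Cl⁻ term: 0.102·460.8^0.62·exp(0.033·49+0.04·-3.9) = 19.7
  sum: 3.976 + 19.7 → r_corr = 23.68 μm/a
23.7 μm/a falls in (1.3, 25] for carbon steel → category C2

C2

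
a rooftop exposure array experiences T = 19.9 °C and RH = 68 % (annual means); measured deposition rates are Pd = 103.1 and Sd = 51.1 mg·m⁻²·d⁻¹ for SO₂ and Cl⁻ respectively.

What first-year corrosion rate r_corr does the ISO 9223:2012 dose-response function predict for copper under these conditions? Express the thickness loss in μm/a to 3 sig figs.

copper: f(T) = -0.080·(T−10) [T>10 °C] = -0.7920
  SO₂ term: 0.0053·103.1^0.26·exp(0.059·68-0.7920) = 0.4427
  Sd branch = 0.01025·Sd^0.27·e^(0.036·RH+0.049·T) = 0.9091 μm/a
  r_corr = 0.4427 + 0.9091 = 1.352 μm/a

r_corr = 1.35 μm/a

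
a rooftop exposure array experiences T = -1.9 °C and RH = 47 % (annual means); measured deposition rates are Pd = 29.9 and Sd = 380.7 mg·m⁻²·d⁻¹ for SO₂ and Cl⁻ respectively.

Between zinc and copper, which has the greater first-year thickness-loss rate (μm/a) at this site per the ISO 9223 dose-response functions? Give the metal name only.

zinc: temperature factor f = +0.038·(-11.9) = -0.4522
  SO₂ term: 0.0129·29.9^0.44·exp(0.046·47-0.4522) = 0.318
  Sd branch = 0.0175·Sd^0.57·e^(0.008·RH+0.085·T) = 0.6414 μm/a
  r_corr = 0.318 + 0.6414 = 0.9594 μm/a
copper: temperature factor f = +0.126·(-11.9) = -1.4994
  Pd branch = 0.0053·Pd^0.26·e^(0.059·RH+f) = 0.04582 μm/a
  Sd branch = 0.01025·Sd^0.27·e^(0.036·RH+0.049·T) = 0.2523 μm/a
  sum: 0.04582 + 0.2523 → r_corr = 0.2981 μm/a
Ordering by μm/a: zinc (0.959) > copper (0.298)

zinc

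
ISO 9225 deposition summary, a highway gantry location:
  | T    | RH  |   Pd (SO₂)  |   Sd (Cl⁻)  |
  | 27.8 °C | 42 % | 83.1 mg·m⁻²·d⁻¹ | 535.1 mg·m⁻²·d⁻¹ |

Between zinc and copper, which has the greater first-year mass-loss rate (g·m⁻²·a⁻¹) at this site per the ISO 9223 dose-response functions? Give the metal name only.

zinc: f(T) = -0.071·(T−10) [T>10 °C] = -1.2638
  sulphur-dioxide contribution → 0.176 μm/a
  chloride contribution → 9.341 μm/a
  ⇒ r_corr(zinc) = 9.517 μm/a
  mass loss = 9.517 μm/a × 7.14 g/cm³ = 67.95 g·m⁻²·a⁻¹
copper: temperature factor f = -0.080·(17.8) = -1.4240
  sulphur-dioxide contribution → 0.04799 μm/a
  chloride contribution → 0.99 μm/a
  ⇒ r_corr(copper) = 1.038 μm/a
  mass loss = 1.038 μm/a × 8.96 g/cm³ = 9.301 g·m⁻²·a⁻¹
Ordering by g·m⁻²·a⁻¹: zinc (68) > copper (9.3)

zinc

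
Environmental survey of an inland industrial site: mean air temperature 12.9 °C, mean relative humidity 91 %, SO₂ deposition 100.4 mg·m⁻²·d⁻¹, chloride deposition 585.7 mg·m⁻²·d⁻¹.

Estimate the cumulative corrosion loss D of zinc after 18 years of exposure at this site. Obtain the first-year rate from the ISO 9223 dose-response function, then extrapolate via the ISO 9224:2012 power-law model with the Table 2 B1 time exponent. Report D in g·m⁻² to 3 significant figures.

D(18) = 700 g·m⁻²

zinc: T>10 °C ⇒ hinge -0.071·(12.9−10) = -0.2059
  SO₂ term: 0.0129·100.4^0.44·exp(0.046·91-0.2059) = 5.247
  Sd branch = 0.0175·Sd^0.57·e^(0.008·RH+0.085·T) = 4.102 μm/a
  sum: 5.247 + 4.102 → r_corr = 9.349 μm/a
ISO 9224: D(t) = r_corr · t^b with b = 0.813 (zinc, B1)
  D(18) = 9.349 × 18^0.813 = 9.349 × 10.48 = 98.01 μm
  Mass loss = 98.01 μm × 7.14 g/cm³ = 699.8 g·m⁻²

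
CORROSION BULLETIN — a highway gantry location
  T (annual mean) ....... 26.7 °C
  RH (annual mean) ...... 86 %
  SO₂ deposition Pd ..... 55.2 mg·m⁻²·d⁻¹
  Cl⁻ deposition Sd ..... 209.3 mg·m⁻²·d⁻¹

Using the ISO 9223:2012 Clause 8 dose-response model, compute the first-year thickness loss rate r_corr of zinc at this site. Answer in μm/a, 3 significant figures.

zinc: f(T) = -0.071·(T−10) [T>10 °C] = -1.1857
  Pd branch = 0.0129·Pd^0.44·e^(0.046·RH+f) = 1.203 μm/a
  Cl⁻ term: 0.0175·209.3^0.57·exp(0.008·86+0.085·26.7) = 7.084
  r_corr = 1.203 + 7.084 = 8.287 μm/a

r_corr = 8.29 μm/a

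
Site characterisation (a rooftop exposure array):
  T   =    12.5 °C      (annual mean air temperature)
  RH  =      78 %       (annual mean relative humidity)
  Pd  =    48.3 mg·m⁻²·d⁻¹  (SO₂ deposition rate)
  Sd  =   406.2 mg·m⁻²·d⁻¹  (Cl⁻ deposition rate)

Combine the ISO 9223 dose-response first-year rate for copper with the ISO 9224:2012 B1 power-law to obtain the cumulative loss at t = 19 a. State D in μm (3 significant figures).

D(19) = 19.8 μm

copper: f(T) = -0.080·(T−10) [T>10 °C] = -0.2000
  SO₂ term: 0.0053·48.3^0.26·exp(0.059·78-0.2000) = 1.185
  Cl⁻ term: 0.01025·406.2^0.27·exp(0.036·78+0.049·12.5) = 1.587
  sum: 1.185 + 1.587 → r_corr = 2.772 μm/a
ISO 9224: D(t) = r_corr · t^b with b = 0.667 (copper, B1)
  D(19) = 2.772 × 19^0.667 = 2.772 × 7.127 = 19.76 μm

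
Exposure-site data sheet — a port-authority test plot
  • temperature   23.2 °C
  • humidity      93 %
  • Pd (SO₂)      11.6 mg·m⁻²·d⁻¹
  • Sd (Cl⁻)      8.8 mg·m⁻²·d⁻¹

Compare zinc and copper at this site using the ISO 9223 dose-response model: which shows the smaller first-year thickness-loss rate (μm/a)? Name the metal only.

zinc

zinc: T>10 °C ⇒ hinge -0.071·(23.2−10) = -0.9372
  Pd branch = 0.0129·Pd^0.44·e^(0.046·RH+f) = 1.071 μm/a
  Sd branch = 0.0175·Sd^0.57·e^(0.008·RH+0.085·T) = 0.914 μm/a
  r_corr = 1.071 + 0.914 = 1.985 μm/a
copper: T>10 °C ⇒ hinge -0.080·(23.2−10) = -1.0560
  SO₂ term: 0.0053·11.6^0.26·exp(0.059·93-1.0560) = 0.8422
  Cl⁻ term: 0.01025·8.8^0.27·exp(0.036·93+0.049·23.2) = 1.635
  sum: 0.8422 + 1.635 → r_corr = 2.477 μm/a
Ordering by μm/a: copper (2.48) > zinc (1.99)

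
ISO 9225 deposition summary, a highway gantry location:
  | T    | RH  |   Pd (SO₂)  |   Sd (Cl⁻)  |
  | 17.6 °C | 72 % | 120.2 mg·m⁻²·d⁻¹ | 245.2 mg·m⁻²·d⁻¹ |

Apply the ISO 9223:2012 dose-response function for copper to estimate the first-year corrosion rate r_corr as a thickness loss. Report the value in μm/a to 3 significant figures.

r_corr = 2.13 μm/a

copper: T>10 °C ⇒ hinge -0.080·(17.6−10) = -0.6080
  Pd branch = 0.0053·Pd^0.26·e^(0.059·RH+f) = 0.7013 μm/a
  Sd branch = 0.01025·Sd^0.27·e^(0.036·RH+0.049·T) = 1.433 μm/a
  r_corr = 0.7013 + 1.433 = 2.134 μm/a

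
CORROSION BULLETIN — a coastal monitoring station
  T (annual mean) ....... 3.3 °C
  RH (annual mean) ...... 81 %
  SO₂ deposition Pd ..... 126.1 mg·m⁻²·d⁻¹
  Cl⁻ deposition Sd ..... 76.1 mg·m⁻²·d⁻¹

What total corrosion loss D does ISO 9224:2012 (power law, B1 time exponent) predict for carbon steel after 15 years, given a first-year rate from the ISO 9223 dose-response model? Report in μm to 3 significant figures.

carbon steel: f(T) = +0.150·(T−10) [T≤10 °C] = -1.0050
  SO₂ term: 1.77·126.1^0.52·exp(0.02·81-1.0050) = 40.5
  Cl⁻ term: 0.102·76.1^0.62·exp(0.033·81+0.04·3.3) = 24.73
  r_corr = 40.5 + 24.73 = 65.23 μm/a
Power-law: D(15) = r_corr · 15^0.523
  D(15) = 65.23 × 15^0.523 = 65.23 × 4.122 = 268.9 μm

D(15) = 269 μm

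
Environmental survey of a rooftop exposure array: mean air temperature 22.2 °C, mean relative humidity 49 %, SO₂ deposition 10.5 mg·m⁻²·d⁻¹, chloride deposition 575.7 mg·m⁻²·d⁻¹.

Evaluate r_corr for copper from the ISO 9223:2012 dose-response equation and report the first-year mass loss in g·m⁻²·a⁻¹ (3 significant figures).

r_corr = 9.44 g·m⁻²·a⁻¹

copper: f(T) = -0.080·(T−10) [T>10 °C] = -0.9760
  Pd branch = 0.0053·Pd^0.26·e^(0.059·RH+f) = 0.06629 μm/a
  Cl⁻ term: 0.01025·575.7^0.27·exp(0.036·49+0.049·22.2) = 0.9874
  sum: 0.06629 + 0.9874 → r_corr = 1.054 μm/a
Convert to mass loss: 1.054 μm/a × 8.96 g/cm³ = 9.441 g·m⁻²·a⁻¹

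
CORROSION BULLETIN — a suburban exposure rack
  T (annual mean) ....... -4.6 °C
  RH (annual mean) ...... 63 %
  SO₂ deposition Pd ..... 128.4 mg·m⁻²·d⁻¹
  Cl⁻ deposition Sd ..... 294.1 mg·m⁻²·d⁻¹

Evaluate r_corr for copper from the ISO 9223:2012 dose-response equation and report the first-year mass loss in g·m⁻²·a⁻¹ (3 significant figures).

copper: f(T) = +0.126·(T−10) [T≤10 °C] = -1.8396
  SO₂ term: 0.0053·128.4^0.26·exp(0.059·63-1.8396) = 0.1224
  Cl⁻ term: 0.01025·294.1^0.27·exp(0.036·63+0.049·-4.6) = 0.3667
  r_corr = 0.1224 + 0.3667 = 0.4891 μm/a
Convert to mass loss: 0.4891 μm/a × 8.96 g/cm³ = 4.382 g·m⁻²·a⁻¹

r_corr = 4.38 g·m⁻²·a⁻¹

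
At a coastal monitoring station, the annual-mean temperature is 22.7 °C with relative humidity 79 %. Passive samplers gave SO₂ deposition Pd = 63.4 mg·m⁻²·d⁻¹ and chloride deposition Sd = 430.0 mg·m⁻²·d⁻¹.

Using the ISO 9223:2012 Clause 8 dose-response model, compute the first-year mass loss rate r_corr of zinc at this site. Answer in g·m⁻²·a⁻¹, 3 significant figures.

zinc: T>10 °C ⇒ hinge -0.071·(22.7−10) = -0.9017
  sulphur-dioxide contribution → 1.231 μm/a
  chloride contribution → 7.187 μm/a
  ⇒ r_corr(zinc) = 8.418 μm/a
Convert to mass loss: 8.418 μm/a × 7.14 g/cm³ = 60.1 g·m⁻²·a⁻¹

r_corr = 60.1 g·m⁻²·a⁻¹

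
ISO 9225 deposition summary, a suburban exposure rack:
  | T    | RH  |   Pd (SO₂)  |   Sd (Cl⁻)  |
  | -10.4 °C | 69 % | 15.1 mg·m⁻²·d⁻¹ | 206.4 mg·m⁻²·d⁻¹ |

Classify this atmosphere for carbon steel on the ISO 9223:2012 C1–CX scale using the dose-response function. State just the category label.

C2

carbon steel: T≤10 °C ⇒ hinge +0.150·(-10.4−10) = -3.0600
  sulphur-dioxide contribution → 1.353 μm/a
  chloride contribution → 17.86 μm/a
  ⇒ r_corr(carbon steel) = 19.22 μm/a
19.2 μm/a falls in (1.3, 25] for carbon steel → category C2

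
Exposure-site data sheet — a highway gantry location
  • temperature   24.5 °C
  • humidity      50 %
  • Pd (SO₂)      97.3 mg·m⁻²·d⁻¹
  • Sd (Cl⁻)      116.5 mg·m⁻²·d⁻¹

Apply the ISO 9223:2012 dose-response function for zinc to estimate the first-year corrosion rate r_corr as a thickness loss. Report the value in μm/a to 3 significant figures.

r_corr = 3.50 μm/a

zinc: f(T) = -0.071·(T−10) [T>10 °C] = -1.0295
  SO₂ term: 0.0129·97.3^0.44·exp(0.046·50-1.0295) = 0.3445
  Cl⁻ term: 0.0175·116.5^0.57·exp(0.008·50+0.085·24.5) = 3.155
  r_corr = 0.3445 + 3.155 = 3.499 μm/a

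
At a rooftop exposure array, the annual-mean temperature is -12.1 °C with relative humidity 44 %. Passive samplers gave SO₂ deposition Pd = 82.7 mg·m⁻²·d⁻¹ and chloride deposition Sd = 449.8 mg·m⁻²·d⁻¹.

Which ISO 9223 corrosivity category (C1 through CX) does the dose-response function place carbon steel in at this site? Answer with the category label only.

carbon steel: T≤10 °C ⇒ hinge +0.150·(-12.1−10) = -3.3150
  sulphur-dioxide contribution → 1.54 μm/a
  chloride contribution → 11.85 μm/a
  ⇒ r_corr(carbon steel) = 13.39 μm/a
13.4 μm/a falls in (1.3, 25] for carbon steel → category C2

C2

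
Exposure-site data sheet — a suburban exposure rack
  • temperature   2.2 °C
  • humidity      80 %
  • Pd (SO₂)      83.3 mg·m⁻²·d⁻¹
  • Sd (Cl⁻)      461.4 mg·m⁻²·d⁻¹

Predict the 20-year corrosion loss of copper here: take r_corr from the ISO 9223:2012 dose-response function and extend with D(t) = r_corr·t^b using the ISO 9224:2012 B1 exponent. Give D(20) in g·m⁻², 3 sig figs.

D(20) = 117 g·m⁻²

copper: temperature factor f = +0.126·(-7.8) = -0.9828
  SO₂ term: 0.0053·83.3^0.26·exp(0.059·80-0.9828) = 0.7026
  Sd branch = 0.01025·Sd^0.27·e^(0.036·RH+0.049·T) = 1.066 μm/a
  r_corr = 0.7026 + 1.066 = 1.768 μm/a
ISO 9224: D(t) = r_corr · t^b with b = 0.667 (copper, B1)
  D(20) = 1.768 × 20^0.667 = 1.768 × 7.375 = 13.04 μm
  Mass loss = 13.04 μm × 8.96 g/cm³ = 116.8 g·m⁻²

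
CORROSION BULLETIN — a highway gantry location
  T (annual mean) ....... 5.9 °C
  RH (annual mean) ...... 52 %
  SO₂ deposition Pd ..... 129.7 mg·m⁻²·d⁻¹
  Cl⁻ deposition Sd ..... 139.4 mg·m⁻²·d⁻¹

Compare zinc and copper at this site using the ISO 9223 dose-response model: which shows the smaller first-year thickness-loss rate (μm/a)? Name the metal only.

zinc: temperature factor f = +0.038·(-4.1) = -0.1558
  Pd branch = 0.0129·Pd^0.44·e^(0.046·RH+f) = 1.027 μm/a
  Cl⁻ term: 0.0175·139.4^0.57·exp(0.008·52+0.085·5.9) = 0.7307
  r_corr = 1.027 + 0.7307 = 1.757 μm/a
copper: f(T) = +0.126·(T−10) [T≤10 °C] = -0.5166
  Pd branch = 0.0053·Pd^0.26·e^(0.059·RH+f) = 0.2408 μm/a
  Cl⁻ term: 0.01025·139.4^0.27·exp(0.036·52+0.049·5.9) = 0.3375
  sum: 0.2408 + 0.3375 → r_corr = 0.5783 μm/a
Ordering by μm/a: zinc (1.76) > copper (0.578)

copper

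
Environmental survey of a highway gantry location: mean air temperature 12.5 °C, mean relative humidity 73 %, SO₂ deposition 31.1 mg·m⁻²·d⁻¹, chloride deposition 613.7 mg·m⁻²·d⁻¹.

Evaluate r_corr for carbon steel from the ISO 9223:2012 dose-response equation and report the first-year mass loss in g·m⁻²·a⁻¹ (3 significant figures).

carbon steel: temperature factor f = -0.054·(2.5) = -0.1350
  sulphur-dioxide contribution → 39.78 μm/a
  chloride contribution → 100.1 μm/a
  total first-year rate 139.9 μm/a
Convert to mass loss: 139.9 μm/a × 7.85 g/cm³ = 1098 g·m⁻²·a⁻¹

r_corr = 1.10e+03 g·m⁻²·a⁻¹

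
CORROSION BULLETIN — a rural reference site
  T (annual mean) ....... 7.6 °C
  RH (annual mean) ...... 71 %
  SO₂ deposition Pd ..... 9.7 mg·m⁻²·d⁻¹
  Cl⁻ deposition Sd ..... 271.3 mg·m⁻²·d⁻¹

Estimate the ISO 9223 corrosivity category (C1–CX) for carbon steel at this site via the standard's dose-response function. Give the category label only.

C4

carbon steel: f(T) = +0.150·(T−10) [T≤10 °C] = -0.3600
  SO₂ term: 1.77·9.7^0.52·exp(0.02·71-0.3600) = 16.65
  Cl⁻ term: 0.102·271.3^0.62·exp(0.033·71+0.04·7.6) = 46.44
  sum: 16.65 + 46.44 → r_corr = 63.09 μm/a
63.1 μm/a falls in (50, 80] for carbon steel → category C4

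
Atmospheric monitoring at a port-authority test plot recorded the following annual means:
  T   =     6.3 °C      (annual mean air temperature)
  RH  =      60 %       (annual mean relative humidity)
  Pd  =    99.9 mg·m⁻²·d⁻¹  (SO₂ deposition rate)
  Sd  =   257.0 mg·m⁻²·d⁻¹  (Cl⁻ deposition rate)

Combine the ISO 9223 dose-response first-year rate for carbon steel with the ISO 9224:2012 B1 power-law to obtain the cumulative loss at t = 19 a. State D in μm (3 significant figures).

carbon steel: temperature factor f = +0.150·(-3.7) = -0.5550
  Pd branch = 1.77·Pd^0.52·e^(0.02·RH+f) = 36.97 μm/a
  Sd branch = 0.102·Sd^0.62·e^(0.033·RH+0.04·T) = 29.66 μm/a
  sum: 36.97 + 29.66 → r_corr = 66.63 μm/a
ISO 9224: D(t) = r_corr · t^b with b = 0.523 (carbon steel, B1)
  D(19) = 66.63 × 19^0.523 = 66.63 × 4.664 = 310.8 μm

D(19) = 311 μm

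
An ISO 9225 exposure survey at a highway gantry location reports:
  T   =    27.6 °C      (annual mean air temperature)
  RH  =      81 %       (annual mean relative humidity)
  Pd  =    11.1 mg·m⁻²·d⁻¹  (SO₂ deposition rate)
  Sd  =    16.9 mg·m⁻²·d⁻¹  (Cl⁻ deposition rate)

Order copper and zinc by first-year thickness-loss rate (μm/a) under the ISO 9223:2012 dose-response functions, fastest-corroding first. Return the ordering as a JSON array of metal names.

["zinc", "copper"]

copper: T>10 °C ⇒ hinge -0.080·(27.6−10) = -1.4080
  SO₂ term: 0.0053·11.1^0.26·exp(0.059·81-1.4080) = 0.2884
  Cl⁻ term: 0.01025·16.9^0.27·exp(0.036·81+0.049·27.6) = 1.57
  sum: 0.2884 + 1.57 → r_corr = 1.859 μm/a
zinc: f(T) = -0.071·(T−10) [T>10 °C] = -1.2496
  SO₂ term: 0.0129·11.1^0.44·exp(0.046·81-1.2496) = 0.4426
  Sd branch = 0.0175·Sd^0.57·e^(0.008·RH+0.085·T) = 1.751 μm/a
  sum: 0.4426 + 1.751 → r_corr = 2.193 μm/a
Ordering by μm/a: zinc (2.19) > copper (1.86)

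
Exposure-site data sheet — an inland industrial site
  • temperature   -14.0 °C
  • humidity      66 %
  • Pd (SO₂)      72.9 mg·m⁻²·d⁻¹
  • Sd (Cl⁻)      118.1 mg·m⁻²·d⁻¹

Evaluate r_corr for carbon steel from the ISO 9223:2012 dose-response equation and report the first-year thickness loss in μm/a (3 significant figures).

r_corr = 11.6 μm/a

carbon steel: f(T) = +0.150·(T−10) [T≤10 °C] = -3.6000
  SO₂ term: 1.77·72.9^0.52·exp(0.02·66-3.6000) = 1.684
  Cl⁻ term: 0.102·118.1^0.62·exp(0.033·66+0.04·-14.0) = 9.91
  r_corr = 1.684 + 9.91 = 11.59 μm/a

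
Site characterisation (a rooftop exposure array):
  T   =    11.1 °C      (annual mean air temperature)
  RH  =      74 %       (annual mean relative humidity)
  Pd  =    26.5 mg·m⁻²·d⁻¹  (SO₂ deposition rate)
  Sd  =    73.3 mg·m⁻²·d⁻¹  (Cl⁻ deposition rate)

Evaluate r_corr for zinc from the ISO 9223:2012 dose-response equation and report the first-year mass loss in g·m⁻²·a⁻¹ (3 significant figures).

r_corr = 17.5 g·m⁻²·a⁻¹

zinc: temperature factor f = -0.071·(1.1) = -0.0781
  Pd branch = 0.0129·Pd^0.44·e^(0.046·RH+f) = 1.518 μm/a
  Cl⁻ term: 0.0175·73.3^0.57·exp(0.008·74+0.085·11.1) = 0.9397
  r_corr = 1.518 + 0.9397 = 2.458 μm/a
Convert to mass loss: 2.458 μm/a × 7.14 g/cm³ = 17.55 g·m⁻²·a⁻¹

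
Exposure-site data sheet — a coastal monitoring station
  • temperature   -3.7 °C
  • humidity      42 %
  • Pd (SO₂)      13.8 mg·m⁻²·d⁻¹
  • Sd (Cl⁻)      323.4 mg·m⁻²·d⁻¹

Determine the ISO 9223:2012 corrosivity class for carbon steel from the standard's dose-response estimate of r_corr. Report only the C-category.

carbon steel: f(T) = +0.150·(T−10) [T≤10 °C] = -2.0550
  SO₂ term: 1.77·13.8^0.52·exp(0.02·42-2.0550) = 2.056
  Sd branch = 0.102·Sd^0.62·e^(0.033·RH+0.04·T) = 12.66 μm/a
  sum: 2.056 + 12.66 → r_corr = 14.71 μm/a
Category bounds: 1.3…25 μm/a bracket r_corr ⇒ C2

C2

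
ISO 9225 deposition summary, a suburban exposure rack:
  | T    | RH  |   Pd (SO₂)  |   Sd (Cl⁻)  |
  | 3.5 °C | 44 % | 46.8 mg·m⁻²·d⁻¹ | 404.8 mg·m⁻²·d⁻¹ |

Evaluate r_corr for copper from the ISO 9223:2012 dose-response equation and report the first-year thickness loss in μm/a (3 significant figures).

copper: T≤10 °C ⇒ hinge +0.126·(3.5−10) = -0.8190
  sulphur-dioxide contribution → 0.08517 μm/a
  chloride contribution → 0.3 μm/a
  ⇒ r_corr(copper) = 0.3851 μm/a

r_corr = 0.385 μm/a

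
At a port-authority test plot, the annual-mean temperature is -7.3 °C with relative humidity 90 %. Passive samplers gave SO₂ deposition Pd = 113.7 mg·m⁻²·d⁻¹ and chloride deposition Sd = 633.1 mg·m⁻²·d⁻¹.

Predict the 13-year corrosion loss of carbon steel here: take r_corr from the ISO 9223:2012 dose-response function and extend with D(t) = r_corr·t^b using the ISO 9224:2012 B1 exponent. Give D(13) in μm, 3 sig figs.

D(13) = 346 μm

carbon steel: T≤10 °C ⇒ hinge +0.150·(-7.3−10) = -2.5950
  SO₂ term: 1.77·113.7^0.52·exp(0.02·90-2.5950) = 9.369
  Sd branch = 0.102·Sd^0.62·e^(0.033·RH+0.04·T) = 81.01 μm/a
  sum: 9.369 + 81.01 → r_corr = 90.38 μm/a
Power-law: D(13) = r_corr · 13^0.523
  D(13) = 90.38 × 13^0.523 = 90.38 × 3.825 = 345.7 μm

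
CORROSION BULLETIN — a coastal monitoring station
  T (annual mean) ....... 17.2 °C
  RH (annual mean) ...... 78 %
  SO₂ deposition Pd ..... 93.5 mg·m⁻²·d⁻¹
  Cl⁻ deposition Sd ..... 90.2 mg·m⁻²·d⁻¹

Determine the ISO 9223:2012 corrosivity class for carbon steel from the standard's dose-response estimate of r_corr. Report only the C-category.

C5

carbon steel: f(T) = -0.054·(T−10) [T>10 °C] = -0.3888
  Pd branch = 1.77·Pd^0.52·e^(0.02·RH+f) = 60.46 μm/a
  Sd branch = 0.102·Sd^0.62·e^(0.033·RH+0.04·T) = 43.4 μm/a
  sum: 60.46 + 43.4 → r_corr = 103.9 μm/a
104 μm/a falls in (80, 200] for carbon steel → category C5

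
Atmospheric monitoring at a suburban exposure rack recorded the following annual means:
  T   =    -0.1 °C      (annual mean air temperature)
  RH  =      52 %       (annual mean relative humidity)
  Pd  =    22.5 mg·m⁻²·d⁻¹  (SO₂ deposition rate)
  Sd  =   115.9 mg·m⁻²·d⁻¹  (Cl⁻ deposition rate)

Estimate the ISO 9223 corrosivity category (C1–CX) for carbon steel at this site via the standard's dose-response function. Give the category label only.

carbon steel: temperature factor f = +0.150·(-10.1) = -1.5150
  Pd branch = 1.77·Pd^0.52·e^(0.02·RH+f) = 5.557 μm/a
  Cl⁻ term: 0.102·115.9^0.62·exp(0.033·52+0.04·-0.1) = 10.76
  r_corr = 5.557 + 10.76 = 16.32 μm/a
16.3 μm/a falls in (1.3, 25] for carbon steel → category C2

C2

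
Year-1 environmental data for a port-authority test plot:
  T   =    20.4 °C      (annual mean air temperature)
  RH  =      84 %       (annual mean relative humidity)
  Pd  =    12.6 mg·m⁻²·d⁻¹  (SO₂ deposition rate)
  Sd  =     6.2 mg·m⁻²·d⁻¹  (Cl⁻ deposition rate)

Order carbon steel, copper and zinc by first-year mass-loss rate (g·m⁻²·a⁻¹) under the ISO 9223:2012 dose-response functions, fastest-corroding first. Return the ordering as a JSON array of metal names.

["carbon steel", "copper", "zinc"]

carbon steel: f(T) = -0.054·(T−10) [T>10 °C] = -0.5616
  sulphur-dioxide contribution → 20.22 μm/a
  chloride contribution → 11.43 μm/a
  total first-year rate 31.66 μm/a
  mass loss = 31.66 μm/a × 7.85 g/cm³ = 248.5 g·m⁻²·a⁻¹
copper: f(T) = -0.080·(T−10) [T>10 °C] = -0.8320
  sulphur-dioxide contribution → 0.633 μm/a
  chloride contribution → 0.9378 μm/a
  ⇒ r_corr(copper) = 1.571 μm/a
  mass loss = 1.571 μm/a × 8.96 g/cm³ = 14.07 g·m⁻²·a⁻¹
zinc: f(T) = -0.071·(T−10) [T>10 °C] = -0.7384
  sulphur-dioxide contribution → 0.8957 μm/a
  chloride contribution → 0.5491 μm/a
  total first-year rate 1.445 μm/a
  mass loss = 1.445 μm/a × 7.14 g/cm³ = 10.32 g·m⁻²·a⁻¹
Ordering by g·m⁻²·a⁻¹: carbon steel (249) > copper (14.1) > zinc (10.3)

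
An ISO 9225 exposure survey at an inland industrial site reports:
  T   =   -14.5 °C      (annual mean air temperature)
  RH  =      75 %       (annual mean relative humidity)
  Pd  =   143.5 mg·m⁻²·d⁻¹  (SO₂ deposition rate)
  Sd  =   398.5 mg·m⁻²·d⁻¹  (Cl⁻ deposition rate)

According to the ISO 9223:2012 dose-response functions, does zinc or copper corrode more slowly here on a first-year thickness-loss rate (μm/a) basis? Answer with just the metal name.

copper

zinc: f(T) = +0.038·(T−10) [T≤10 °C] = -0.9310
  SO₂ term: 0.0129·143.5^0.44·exp(0.046·75-0.9310) = 1.424
  Sd branch = 0.0175·Sd^0.57·e^(0.008·RH+0.085·T) = 0.2822 μm/a
  sum: 1.424 + 0.2822 → r_corr = 1.706 μm/a
copper: temperature factor f = +0.126·(-24.5) = -3.0870
  Pd branch = 0.0053·Pd^0.26·e^(0.059·RH+f) = 0.07348 μm/a
  Sd branch = 0.01025·Sd^0.27·e^(0.036·RH+0.049·T) = 0.3775 μm/a
  r_corr = 0.07348 + 0.3775 = 0.4509 μm/a
Ordering by μm/a: zinc (1.71) > copper (0.451)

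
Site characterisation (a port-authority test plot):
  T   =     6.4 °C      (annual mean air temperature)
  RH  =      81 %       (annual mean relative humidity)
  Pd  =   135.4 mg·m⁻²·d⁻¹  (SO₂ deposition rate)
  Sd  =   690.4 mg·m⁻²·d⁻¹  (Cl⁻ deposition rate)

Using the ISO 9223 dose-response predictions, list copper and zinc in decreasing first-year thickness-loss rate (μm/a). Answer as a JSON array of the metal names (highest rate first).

copper: temperature factor f = +0.126·(-3.6) = -0.4536
  SO₂ term: 0.0053·135.4^0.26·exp(0.059·81-0.4536) = 1.435
  Cl⁻ term: 0.01025·690.4^0.27·exp(0.036·81+0.049·6.4) = 1.513
  sum: 1.435 + 1.513 → r_corr = 2.949 μm/a
zinc: T≤10 °C ⇒ hinge +0.038·(6.4−10) = -0.1368
  Pd branch = 0.0129·Pd^0.44·e^(0.046·RH+f) = 4.048 μm/a
  Cl⁻ term: 0.0175·690.4^0.57·exp(0.008·81+0.085·6.4) = 2.393
  r_corr = 4.048 + 2.393 = 6.442 μm/a
Ordering by μm/a: zinc (6.44) > copper (2.95)

["zinc", "copper"]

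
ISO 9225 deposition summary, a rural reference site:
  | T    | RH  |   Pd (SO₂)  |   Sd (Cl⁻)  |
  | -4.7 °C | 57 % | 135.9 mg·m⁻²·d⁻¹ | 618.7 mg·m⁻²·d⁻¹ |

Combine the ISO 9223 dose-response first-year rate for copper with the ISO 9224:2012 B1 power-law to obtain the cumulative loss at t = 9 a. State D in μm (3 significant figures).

D(9) = 1.93 μm

copper: f(T) = +0.126·(T−10) [T≤10 °C] = -1.8522
  SO₂ term: 0.0053·135.9^0.26·exp(0.059·57-1.8522) = 0.08611
  Cl⁻ term: 0.01025·618.7^0.27·exp(0.036·57+0.049·-4.7) = 0.3594
  r_corr = 0.08611 + 0.3594 = 0.4455 μm/a
Long-term exponent b (ISO 9224 Table 2, B1) = 0.667
  D(9) = 0.4455 × 9^0.667 = 0.4455 × 4.33 = 1.929 μm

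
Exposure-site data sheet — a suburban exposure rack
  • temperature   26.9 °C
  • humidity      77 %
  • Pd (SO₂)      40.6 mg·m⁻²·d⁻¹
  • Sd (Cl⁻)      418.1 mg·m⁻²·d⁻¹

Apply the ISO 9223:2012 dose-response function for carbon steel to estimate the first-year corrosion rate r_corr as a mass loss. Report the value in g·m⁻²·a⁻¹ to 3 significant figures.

carbon steel: T>10 °C ⇒ hinge -0.054·(26.9−10) = -0.9126
  Pd branch = 1.77·Pd^0.52·e^(0.02·RH+f) = 22.74 μm/a
  Sd branch = 0.102·Sd^0.62·e^(0.033·RH+0.04·T) = 160.2 μm/a
  sum: 22.74 + 160.2 → r_corr = 182.9 μm/a
Convert to mass loss: 182.9 μm/a × 7.85 g/cm³ = 1436 g·m⁻²·a⁻¹

r_corr = 1.44e+03 g·m⁻²·a⁻¹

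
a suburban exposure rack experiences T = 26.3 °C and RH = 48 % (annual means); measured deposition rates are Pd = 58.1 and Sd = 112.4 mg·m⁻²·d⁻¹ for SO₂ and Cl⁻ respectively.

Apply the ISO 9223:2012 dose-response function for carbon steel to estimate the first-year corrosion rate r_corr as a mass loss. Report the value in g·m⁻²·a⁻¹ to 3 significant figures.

carbon steel: temperature factor f = -0.054·(16.3) = -0.8802
  sulphur-dioxide contribution → 15.85 μm/a
  chloride contribution → 26.6 μm/a
  total first-year rate 42.45 μm/a
Convert to mass loss: 42.45 μm/a × 7.85 g/cm³ = 333.2 g·m⁻²·a⁻¹

r_corr = 333 g·m⁻²·a⁻¹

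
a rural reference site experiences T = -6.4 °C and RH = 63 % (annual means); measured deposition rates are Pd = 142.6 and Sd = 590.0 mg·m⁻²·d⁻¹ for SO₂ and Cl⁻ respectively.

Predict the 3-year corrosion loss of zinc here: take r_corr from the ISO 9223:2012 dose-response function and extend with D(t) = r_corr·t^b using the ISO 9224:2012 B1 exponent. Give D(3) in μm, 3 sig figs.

D(3) = 4.28 μm

zinc: temperature factor f = +0.038·(-16.4) = -0.6232
  Pd branch = 0.0129·Pd^0.44·e^(0.046·RH+f) = 1.113 μm/a
  Cl⁻ term: 0.0175·590.0^0.57·exp(0.008·63+0.085·-6.4) = 0.6383
  r_corr = 1.113 + 0.6383 = 1.751 μm/a
ISO 9224: D(t) = r_corr · t^b with b = 0.813 (zinc, B1)
  D(3) = 1.751 × 3^0.813 = 1.751 × 2.443 = 4.277 μm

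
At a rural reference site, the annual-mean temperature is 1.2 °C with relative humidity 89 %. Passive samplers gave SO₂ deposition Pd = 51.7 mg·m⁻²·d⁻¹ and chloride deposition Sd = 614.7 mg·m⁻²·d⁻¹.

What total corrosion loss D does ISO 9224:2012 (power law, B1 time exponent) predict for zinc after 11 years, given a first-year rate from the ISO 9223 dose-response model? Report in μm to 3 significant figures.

D(11) = 32.9 μm

zinc: T≤10 °C ⇒ hinge +0.038·(1.2−10) = -0.3344
  SO₂ term: 0.0129·51.7^0.44·exp(0.046·89-0.3344) = 3.143
  Sd branch = 0.0175·Sd^0.57·e^(0.008·RH+0.085·T) = 1.535 μm/a
  sum: 3.143 + 1.535 → r_corr = 4.678 μm/a
Long-term exponent b (ISO 9224 Table 2, B1) = 0.813
  D(11) = 4.678 × 11^0.813 = 4.678 × 7.025 = 32.86 μm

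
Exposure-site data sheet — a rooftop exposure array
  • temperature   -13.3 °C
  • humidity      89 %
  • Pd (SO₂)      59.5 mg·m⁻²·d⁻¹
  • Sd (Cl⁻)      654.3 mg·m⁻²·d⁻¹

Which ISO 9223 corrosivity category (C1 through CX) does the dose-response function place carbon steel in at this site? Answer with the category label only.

carbon steel: f(T) = +0.150·(T−10) [T≤10 °C] = -3.4950
  sulphur-dioxide contribution → 2.666 μm/a
  chloride contribution → 62.93 μm/a
  total first-year rate 65.6 μm/a
Category bounds: 50…80 μm/a bracket r_corr ⇒ C4

C4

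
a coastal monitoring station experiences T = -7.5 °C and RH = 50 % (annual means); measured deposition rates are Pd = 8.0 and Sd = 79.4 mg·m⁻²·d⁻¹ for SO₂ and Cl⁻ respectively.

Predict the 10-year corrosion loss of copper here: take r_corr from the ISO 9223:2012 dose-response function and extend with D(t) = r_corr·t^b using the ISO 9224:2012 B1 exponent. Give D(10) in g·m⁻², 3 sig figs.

copper: T≤10 °C ⇒ hinge +0.126·(-7.5−10) = -2.2050
  SO₂ term: 0.0053·8.0^0.26·exp(0.059·50-2.2050) = 0.01917
  Sd branch = 0.01025·Sd^0.27·e^(0.036·RH+0.049·T) = 0.1399 μm/a
  sum: 0.01917 + 0.1399 → r_corr = 0.1591 μm/a
Long-term exponent b (ISO 9224 Table 2, B1) = 0.667
  D(10) = 0.1591 × 10^0.667 = 0.1591 × 4.645 = 0.7389 μm
  Mass loss = 0.7389 μm × 8.96 g/cm³ = 6.62 g·m⁻²

D(10) = 6.62 g·m⁻²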